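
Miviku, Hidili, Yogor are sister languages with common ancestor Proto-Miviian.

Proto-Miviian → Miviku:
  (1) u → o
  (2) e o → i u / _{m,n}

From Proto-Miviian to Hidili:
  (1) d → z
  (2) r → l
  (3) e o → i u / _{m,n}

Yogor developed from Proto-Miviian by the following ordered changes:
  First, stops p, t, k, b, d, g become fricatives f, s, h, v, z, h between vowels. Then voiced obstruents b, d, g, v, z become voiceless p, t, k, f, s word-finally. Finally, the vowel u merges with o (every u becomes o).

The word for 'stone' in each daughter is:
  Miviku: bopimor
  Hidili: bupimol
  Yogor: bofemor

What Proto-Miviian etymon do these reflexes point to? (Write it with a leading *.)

*bupemor

Position 3: Miviku has p, Hidili has p, Yogor has f. Miviku preserves p here (none of its changes turn any other segment into p), so the proto-segment is *p.
Position 4: Miviku has i, Hidili has i, Yogor has e. Yogor preserves e here (none of its changes turn any other segment into e), so the proto-segment is *e.
Position 2: Miviku has o, Hidili has u, Yogor has o. Taking the neighbouring segments as reconstructed: Miviku o could go back to *o or *u; Hidili u can only go back to *u; Yogor o could go back to *o or *u — the one source consistent with every daughter is *u.
This points to *bupemor. Verify forward in each daughter:
Miviku: *bupemor
  bupemor → bopemor   [vowel merger]
  bopemor → bopimor   [pre-nasal raising]
  giving Miviku bopimor.
Hidili: start from *bupemor.
  rule 1: no change — bupemor
  rule 2 (unconditioned shift): bupemor → bupemol
  rule 3 (pre-nasal raising): bupemol → bupimol
  ⇒ Hidili bupimol
Yogor: start from *bupemor.
  rule 1 (intervocalic lenition): bupemor → bufemor
  rule 2: no change — bufemor
  rule 3 (vowel merger): bufemor → bofemor
  ⇒ Yogor bofemor
No other proto-form is consistent with every reflex, so the reconstruction is *bupemor.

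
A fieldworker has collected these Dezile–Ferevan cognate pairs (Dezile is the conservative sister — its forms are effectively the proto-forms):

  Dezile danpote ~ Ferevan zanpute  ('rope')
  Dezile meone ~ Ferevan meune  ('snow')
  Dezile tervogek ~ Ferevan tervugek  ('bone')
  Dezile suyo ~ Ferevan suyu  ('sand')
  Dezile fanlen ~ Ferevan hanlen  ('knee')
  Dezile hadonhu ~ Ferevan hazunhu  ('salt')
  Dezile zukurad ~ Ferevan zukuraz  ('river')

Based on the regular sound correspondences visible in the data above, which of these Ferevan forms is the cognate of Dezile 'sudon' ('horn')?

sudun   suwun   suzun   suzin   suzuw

suzun

hadonhu ~ hazunhu — Dezile d corresponds to Ferevan z between vowels (before a back vowel).
hadonhu ~ hazunhu — Dezile o corresponds to Ferevan u after a consonant, before a nasal.
Applying these to Dezile 'sudon':
  sudon → suzon   (d→z between vowels (before a back vowel))
  suzon → suzun   (o→u after a consonant, before a nasal)
So the Ferevan cognate is 'suzun'.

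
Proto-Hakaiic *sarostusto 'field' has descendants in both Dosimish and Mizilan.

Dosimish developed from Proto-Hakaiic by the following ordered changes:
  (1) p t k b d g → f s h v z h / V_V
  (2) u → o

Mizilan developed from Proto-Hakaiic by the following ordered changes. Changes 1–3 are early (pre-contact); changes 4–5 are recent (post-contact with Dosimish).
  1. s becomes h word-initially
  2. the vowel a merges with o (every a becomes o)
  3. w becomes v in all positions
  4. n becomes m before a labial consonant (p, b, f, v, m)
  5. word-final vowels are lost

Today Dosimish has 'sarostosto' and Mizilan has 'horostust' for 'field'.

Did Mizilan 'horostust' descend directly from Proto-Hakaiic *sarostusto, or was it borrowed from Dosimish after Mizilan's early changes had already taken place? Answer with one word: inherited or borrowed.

If inherited, *sarostusto would pass through all of Mizilan's changes:
Mizilan: *sarostusto > harostusto > horostusto > horostust  (by debuccalisation, vowel merger, apocope)
If borrowed from Dosimish 'sarostosto' after the early changes, it would undergo only the recent ones:
  rule 4 (nasal place assimilation): no change (sarostosto)
  rule 5 (apocope): sarostosto → sarostost
  ⇒ as a loan: sarostost
Mizilan 'horostust' matches the inherited outcome exactly, so it is an inherited cognate, not a loan.

inherited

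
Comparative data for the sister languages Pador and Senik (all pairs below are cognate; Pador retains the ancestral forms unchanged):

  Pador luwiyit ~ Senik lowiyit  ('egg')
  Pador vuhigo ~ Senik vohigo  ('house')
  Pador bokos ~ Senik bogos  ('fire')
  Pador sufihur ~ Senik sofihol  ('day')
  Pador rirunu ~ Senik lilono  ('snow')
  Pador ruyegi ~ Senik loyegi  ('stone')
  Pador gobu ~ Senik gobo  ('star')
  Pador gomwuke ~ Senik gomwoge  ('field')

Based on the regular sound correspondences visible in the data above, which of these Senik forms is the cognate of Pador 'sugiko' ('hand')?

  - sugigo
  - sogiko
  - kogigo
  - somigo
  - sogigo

sogigo

luwiyit ~ lowiyit, vuhigo ~ vohigo — Pador u corresponds to Senik o after a consonant, before a consonant other than r, m, n, p, b, f, v.
bokos ~ bogos — Pador k corresponds to Senik g between vowels (before a back vowel).
Applying these to Pador 'sugiko':
  sugiko → sogiko   (u→o after a consonant, before a consonant other than r, m, n, p, b, f, v)
  sogiko → sogigo   (k→g between vowels (before a back vowel))
So the Senik cognate is 'sogigo'.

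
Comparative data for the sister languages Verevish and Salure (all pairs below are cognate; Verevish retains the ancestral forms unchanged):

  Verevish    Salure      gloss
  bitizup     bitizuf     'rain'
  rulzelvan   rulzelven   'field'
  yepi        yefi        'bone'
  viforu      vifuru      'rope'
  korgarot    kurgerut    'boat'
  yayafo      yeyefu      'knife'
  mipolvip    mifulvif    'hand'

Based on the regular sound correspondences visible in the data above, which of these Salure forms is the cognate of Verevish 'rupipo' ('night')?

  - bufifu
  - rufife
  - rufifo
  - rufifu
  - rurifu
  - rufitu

yepi ~ yefi — Verevish p corresponds to Salure f between vowels (before a front vowel).
mipolvip ~ mifulvif — Verevish p corresponds to Salure f between vowels (before a back vowel).
yayafo ~ yeyefu — Verevish o corresponds to Salure u word-finally.
Applying these to Verevish 'rupipo':
  rupipo → rufipo   (p→f between vowels (before a front vowel))
  rufipo → rufifo   (p→f between vowels (before a back vowel))
  rufifo → rufifu   (o→u word-finally)
So the Salure cognate is 'rufifu'.

rufifu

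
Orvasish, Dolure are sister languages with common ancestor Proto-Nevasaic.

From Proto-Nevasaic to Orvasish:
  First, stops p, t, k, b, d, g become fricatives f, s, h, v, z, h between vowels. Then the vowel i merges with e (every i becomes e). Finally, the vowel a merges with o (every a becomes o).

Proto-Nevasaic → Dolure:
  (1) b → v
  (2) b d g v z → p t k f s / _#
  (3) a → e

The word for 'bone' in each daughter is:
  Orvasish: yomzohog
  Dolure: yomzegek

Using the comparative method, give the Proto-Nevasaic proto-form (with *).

Position 5: Orvasish has o, Dolure has e. Taking the neighbouring segments as reconstructed: Orvasish o could go back to *a or *o; Dolure e could go back to *a or *e — the one source consistent with every daughter is *a.
Position 7: Orvasish has o, Dolure has e. Taking the neighbouring segments as reconstructed: Orvasish o could go back to *a or *o; Dolure e could go back to *a or *e — the one source consistent with every daughter is *a.
Position 8: Orvasish has g, Dolure has k. Orvasish preserves g here (none of its changes turn any other segment into g), so the proto-segment is *g.
Verify the candidate proto-form against each daughter:
Orvasish: *yomzagag
  yomzagag → yomzahag   [intervocalic lenition]
  yomzahag (rule 2 does not apply)
  yomzahag → yomzohog   [vowel merger]
  giving Orvasish yomzohog.
Dolure: *yomzagag
  yomzagag (rule 1 does not apply)
  yomzagag → yomzagak   [final devoicing]
  yomzagak → yomzegek   [vowel merger]
  giving Dolure yomzegek.
No other proto-form is consistent with every reflex, so the reconstruction is *yomzagag.

*yomzagag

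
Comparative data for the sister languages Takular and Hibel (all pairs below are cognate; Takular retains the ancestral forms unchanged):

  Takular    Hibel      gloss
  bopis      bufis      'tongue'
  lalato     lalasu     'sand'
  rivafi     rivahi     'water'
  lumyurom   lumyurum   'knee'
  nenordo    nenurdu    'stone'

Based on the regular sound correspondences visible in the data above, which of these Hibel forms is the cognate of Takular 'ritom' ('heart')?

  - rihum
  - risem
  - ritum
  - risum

risum

lalato ~ lalasu — Takular t corresponds to Hibel s between vowels (before a back vowel).
lumyurom ~ lumyurum — Takular o corresponds to Hibel u after a consonant, before a nasal.
Applying these to Takular 'ritom':
  ritom → risom   (t→s between vowels (before a back vowel))
  risom → risum   (o→u after a consonant, before a nasal)
So the Hibel cognate is 'risum'.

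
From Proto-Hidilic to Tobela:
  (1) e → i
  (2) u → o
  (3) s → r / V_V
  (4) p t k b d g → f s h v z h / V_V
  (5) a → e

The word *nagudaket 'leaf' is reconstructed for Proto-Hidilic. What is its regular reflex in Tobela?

Tobela: *nagudaket
  nagudaket → nagudakit   [vowel merger]
  nagudakit → nagodakit   [vowel merger]
  nagodakit (rule 3 does not apply)
  nagodakit → nahozahit   [intervocalic lenition]
  nahozahit → nehozehit   [vowel merger]
  giving Tobela nehozehit.

nehozehit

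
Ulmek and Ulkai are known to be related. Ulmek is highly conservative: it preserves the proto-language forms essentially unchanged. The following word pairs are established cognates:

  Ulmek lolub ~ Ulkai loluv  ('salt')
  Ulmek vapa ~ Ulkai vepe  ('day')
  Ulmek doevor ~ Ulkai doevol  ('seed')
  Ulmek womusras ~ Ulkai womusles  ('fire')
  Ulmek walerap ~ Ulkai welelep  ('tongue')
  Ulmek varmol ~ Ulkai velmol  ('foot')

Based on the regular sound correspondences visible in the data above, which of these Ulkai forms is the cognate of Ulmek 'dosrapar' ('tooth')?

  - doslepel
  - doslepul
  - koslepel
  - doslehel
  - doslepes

doslepel

womusras ~ womusles — Ulmek r corresponds to Ulkai l after a consonant, before a back vowel.
vapa ~ vepe, walerap ~ welelep — Ulmek a corresponds to Ulkai e after a consonant, before a labial obstruent.
varmol ~ velmol — Ulmek a corresponds to Ulkai e after a consonant, before r.
doevor ~ doevol — Ulmek r corresponds to Ulkai l word-finally.
Applying these to Ulmek 'dosrapar':
  dosrapar → doslapar   (r→l after a consonant, before a back vowel)
  doslapar → doslepar   (a→e after a consonant, before a labial obstruent)
  doslepar → dosleper   (a→e after a consonant, before r)
  dosleper → doslepel   (r→l word-finally)
So the Ulkai cognate is 'doslepel'.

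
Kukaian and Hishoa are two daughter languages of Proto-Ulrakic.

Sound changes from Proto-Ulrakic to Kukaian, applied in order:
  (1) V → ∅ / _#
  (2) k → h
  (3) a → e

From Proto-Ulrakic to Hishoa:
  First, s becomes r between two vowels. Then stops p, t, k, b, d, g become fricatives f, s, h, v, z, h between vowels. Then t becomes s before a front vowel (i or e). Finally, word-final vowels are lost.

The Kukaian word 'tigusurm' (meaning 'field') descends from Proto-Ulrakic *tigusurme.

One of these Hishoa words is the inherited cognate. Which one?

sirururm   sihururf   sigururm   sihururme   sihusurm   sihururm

sihururm

Hishoa: *tigusurme > tigururme > tihururme > sihururme > sihururm  (by rhotacism, intervocalic lenition, palatalisation, apocope)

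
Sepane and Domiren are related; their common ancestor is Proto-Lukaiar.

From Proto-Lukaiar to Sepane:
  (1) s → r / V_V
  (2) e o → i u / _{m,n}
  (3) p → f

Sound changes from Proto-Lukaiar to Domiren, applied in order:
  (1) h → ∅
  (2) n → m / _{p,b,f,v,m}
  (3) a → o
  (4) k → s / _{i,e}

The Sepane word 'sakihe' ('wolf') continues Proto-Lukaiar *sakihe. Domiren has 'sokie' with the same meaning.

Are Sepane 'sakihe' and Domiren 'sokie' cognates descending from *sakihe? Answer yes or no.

no

Derive the expected Domiren reflex of *sakihe:
Domiren: *sakihe
  sakihe → sakie   [h-loss]
  sakie (rule 2 does not apply)
  sakie → sokie   [vowel merger]
  sokie → sosie   [palatalisation]
  giving Domiren sosie.
The regular Domiren reflex would be 'sosie', but the attested form is 'sokie'. The correspondence is irregular, so they are not cognates (the Domiren form has a different source).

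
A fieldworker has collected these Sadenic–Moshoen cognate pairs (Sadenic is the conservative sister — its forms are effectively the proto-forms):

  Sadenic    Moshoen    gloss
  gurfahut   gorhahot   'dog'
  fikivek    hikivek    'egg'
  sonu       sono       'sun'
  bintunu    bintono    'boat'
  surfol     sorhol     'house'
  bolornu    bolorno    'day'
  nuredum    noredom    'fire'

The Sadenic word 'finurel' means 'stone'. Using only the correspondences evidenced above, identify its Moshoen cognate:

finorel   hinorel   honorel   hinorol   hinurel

fikivek ~ hikivek — Sadenic f corresponds to Moshoen h word-initially before a front vowel.
gurfahut ~ gorhahot, surfol ~ sorhol — Sadenic u corresponds to Moshoen o after a consonant, before r.
Applying these to Sadenic 'finurel':
  finurel → hinurel   (f→h word-initially before a front vowel)
  hinurel → hinorel   (u→o after a consonant, before r)
So the Moshoen cognate is 'hinorel'.

hinorel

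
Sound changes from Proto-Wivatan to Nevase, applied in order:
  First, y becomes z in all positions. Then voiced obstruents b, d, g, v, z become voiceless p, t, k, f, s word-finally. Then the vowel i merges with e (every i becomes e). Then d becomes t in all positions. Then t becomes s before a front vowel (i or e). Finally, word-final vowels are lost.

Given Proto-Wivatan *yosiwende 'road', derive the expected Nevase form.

Nevase: *yosiwende
  yosiwende → zosiwende   [unconditioned shift]
  zosiwende (rule 2 does not apply)
  zosiwende → zosewende   [vowel merger]
  zosewende → zosewente   [unconditioned shift]
  zosewente → zosewense   [palatalisation]
  zosewense → zosewens   [apocope]
  giving Nevase zosewens.

zosewens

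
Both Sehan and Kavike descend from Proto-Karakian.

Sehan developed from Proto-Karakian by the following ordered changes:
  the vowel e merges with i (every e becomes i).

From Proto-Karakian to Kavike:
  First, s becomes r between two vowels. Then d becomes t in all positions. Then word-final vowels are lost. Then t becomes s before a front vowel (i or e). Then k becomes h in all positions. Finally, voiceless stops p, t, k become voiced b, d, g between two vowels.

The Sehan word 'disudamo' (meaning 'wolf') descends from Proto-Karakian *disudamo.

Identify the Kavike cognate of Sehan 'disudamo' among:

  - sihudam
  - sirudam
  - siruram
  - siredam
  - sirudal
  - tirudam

sirudam

Kavike: start from *disudamo.
  rule 1 (rhotacism): disudamo → dirudamo
  rule 2 (unconditioned shift): dirudamo → tirutamo
  rule 3 (apocope): tirutamo → tirutam
  rule 4 (palatalisation): tirutam → sirutam
  rule 5: no change — sirutam
  rule 6 (intervocalic voicing): sirutam → sirudam
  ⇒ Kavike sirudam
Only 'sirudam' matches the regular Kavike development of *disudamo.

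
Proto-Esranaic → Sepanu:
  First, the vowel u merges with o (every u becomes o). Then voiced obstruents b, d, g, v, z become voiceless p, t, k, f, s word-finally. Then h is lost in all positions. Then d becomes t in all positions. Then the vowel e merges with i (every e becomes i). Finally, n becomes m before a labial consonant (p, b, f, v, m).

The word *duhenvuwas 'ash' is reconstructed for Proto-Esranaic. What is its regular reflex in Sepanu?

Sepanu: start from *duhenvuwas.
  rule 1 (vowel merger): duhenvuwas → dohenvowas
  rule 2: no change — dohenvowas
  rule 3 (h-loss): dohenvowas → doenvowas
  rule 4 (unconditioned shift): doenvowas → toenvowas
  rule 5 (vowel merger): toenvowas → toinvowas
  rule 6 (nasal place assimilation): toinvowas → toimvowas
  ⇒ Sepanu toimvowas

toimvowas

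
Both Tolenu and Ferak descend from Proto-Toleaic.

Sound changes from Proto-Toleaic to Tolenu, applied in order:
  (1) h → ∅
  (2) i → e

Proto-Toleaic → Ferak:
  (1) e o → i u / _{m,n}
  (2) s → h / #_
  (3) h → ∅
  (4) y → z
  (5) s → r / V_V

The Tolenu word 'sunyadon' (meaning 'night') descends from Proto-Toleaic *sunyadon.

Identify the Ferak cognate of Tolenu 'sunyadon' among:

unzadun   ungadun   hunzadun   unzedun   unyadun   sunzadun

Ferak: *sunyadon
  sunyadon → sunyadun   [pre-nasal raising]
  sunyadun → hunyadun   [debuccalisation]
  hunyadun → unyadun   [h-loss]
  unyadun → unzadun   [unconditioned shift]
  unzadun (rule 5 does not apply)
  giving Ferak unzadun.
The other candidates each miss or misapply at least one Ferak change.

unzadun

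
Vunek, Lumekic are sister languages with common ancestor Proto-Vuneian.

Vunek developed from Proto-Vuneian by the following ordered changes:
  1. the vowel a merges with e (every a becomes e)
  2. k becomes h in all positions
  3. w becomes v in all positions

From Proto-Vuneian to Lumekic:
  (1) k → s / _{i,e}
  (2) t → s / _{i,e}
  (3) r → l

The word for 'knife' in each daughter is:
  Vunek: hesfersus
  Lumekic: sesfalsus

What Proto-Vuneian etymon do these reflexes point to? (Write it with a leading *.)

Position 5: Vunek has e, Lumekic has a. Lumekic preserves a here (none of its changes turn any other segment into a), so the proto-segment is *a.
Position 6: Vunek has r, Lumekic has l. Vunek preserves r here (none of its changes turn any other segment into r), so the proto-segment is *r.
Position 1: Vunek has h, Lumekic has s. Taking the neighbouring segments as reconstructed: Vunek h could go back to *k or *h; Lumekic s could go back to *t or *k or *s — the one source consistent with every daughter is *k.
This points to *kesfarsus. Verify forward in each daughter:
Vunek: start from *kesfarsus.
  rule 1 (vowel merger): kesfarsus → kesfersus
  rule 2 (unconditioned shift): kesfersus → hesfersus
  rule 3: no change — hesfersus
  ⇒ Vunek hesfersus
Lumekic: *kesfarsus
  kesfarsus → sesfarsus   [palatalisation]
  sesfarsus (rule 2 does not apply)
  sesfarsus → sesfalsus   [unconditioned shift]
  giving Lumekic sesfalsus.
Only *kesfarsus yields all of Vunek hesfersus, Lumekic sesfalsus.

*kesfarsus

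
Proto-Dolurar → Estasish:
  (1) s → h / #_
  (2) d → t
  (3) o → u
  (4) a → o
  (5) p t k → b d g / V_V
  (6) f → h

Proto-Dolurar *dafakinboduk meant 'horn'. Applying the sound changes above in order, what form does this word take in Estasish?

tohoginbuduk

Estasish: start from *dafakinboduk.
  rule 1: no change — dafakinboduk
  rule 2 (unconditioned shift): dafakinboduk → tafakinbotuk
  rule 3 (vowel merger): tafakinbotuk → tafakinbutuk
  rule 4 (vowel merger): tafakinbutuk → tofokinbutuk
  rule 5 (intervocalic voicing): tofokinbutuk → tofoginbuduk
  rule 6 (unconditioned shift): tofoginbuduk → tohoginbuduk
  ⇒ Estasish tohoginbuduk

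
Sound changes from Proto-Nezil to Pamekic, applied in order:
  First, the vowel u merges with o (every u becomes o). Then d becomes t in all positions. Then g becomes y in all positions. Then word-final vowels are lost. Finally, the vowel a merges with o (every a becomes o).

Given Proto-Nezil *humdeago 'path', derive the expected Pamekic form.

Pamekic: start from *humdeago.
  rule 1 (vowel merger): humdeago → homdeago
  rule 2 (unconditioned shift): homdeago → homteago
  rule 3 (unconditioned shift): homteago → homteayo
  rule 4 (apocope): homteayo → homteay
  rule 5 (vowel merger): homteay → homteoy
  ⇒ Pamekic homteoy

homteoy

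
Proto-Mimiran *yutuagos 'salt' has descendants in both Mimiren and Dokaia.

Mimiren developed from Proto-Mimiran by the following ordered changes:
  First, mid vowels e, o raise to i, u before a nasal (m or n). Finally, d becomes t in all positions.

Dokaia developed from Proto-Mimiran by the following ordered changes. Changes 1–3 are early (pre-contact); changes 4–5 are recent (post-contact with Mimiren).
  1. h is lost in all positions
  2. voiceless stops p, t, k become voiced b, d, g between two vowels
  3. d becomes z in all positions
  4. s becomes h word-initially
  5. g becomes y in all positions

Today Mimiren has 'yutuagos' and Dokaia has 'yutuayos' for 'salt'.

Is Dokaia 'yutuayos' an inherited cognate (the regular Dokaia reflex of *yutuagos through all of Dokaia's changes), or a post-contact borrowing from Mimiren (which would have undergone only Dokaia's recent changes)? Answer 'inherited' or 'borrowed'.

borrowed

If inherited, *yutuagos would pass through all of Dokaia's changes:
Dokaia: start from *yutuagos.
  rule 1: no change — yutuagos
  rule 2 (intervocalic voicing): yutuagos → yuduagos
  rule 3 (unconditioned shift): yuduagos → yuzuagos
  rule 4: no change — yuzuagos
  rule 5 (unconditioned shift): yuzuagos → yuzuayos
  ⇒ Dokaia yuzuayos
If borrowed from Mimiren 'yutuagos' after the early changes, it would undergo only the recent ones:
  rule 4 (debuccalisation): no change (yutuagos)
  rule 5 (unconditioned shift): yutuagos → yutuayos
  ⇒ as a loan: yutuayos
Dokaia 'yutuayos' matches the loan outcome 'yutuayos', not the inherited 'yuzuayos' — it skipped the early Dokaia changes, so it was borrowed from Mimiren.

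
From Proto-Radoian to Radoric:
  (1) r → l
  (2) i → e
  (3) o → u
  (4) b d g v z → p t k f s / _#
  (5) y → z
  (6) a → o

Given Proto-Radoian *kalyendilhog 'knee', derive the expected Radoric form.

kolzendelhuk

Radoric: *kalyendilhog
  kalyendilhog (rule 1 does not apply)
  kalyendilhog → kalyendelhog   [vowel merger]
  kalyendelhog → kalyendelhug   [vowel merger]
  kalyendelhug → kalyendelhuk   [final devoicing]
  kalyendelhuk → kalzendelhuk   [unconditioned shift]
  kalzendelhuk → kolzendelhuk   [vowel merger]
  giving Radoric kolzendelhuk.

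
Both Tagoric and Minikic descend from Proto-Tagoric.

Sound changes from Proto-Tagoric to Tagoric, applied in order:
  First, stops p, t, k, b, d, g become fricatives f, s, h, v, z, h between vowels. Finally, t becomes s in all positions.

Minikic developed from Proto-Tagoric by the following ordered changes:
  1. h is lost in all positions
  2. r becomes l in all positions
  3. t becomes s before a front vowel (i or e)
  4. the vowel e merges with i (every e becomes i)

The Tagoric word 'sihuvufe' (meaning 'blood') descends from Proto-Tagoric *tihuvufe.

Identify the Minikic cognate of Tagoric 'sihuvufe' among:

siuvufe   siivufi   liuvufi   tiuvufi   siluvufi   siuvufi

Minikic: *tihuvufe > tiuvufe > siuvufe > siuvufi  (by h-loss, palatalisation, vowel merger)

siuvufi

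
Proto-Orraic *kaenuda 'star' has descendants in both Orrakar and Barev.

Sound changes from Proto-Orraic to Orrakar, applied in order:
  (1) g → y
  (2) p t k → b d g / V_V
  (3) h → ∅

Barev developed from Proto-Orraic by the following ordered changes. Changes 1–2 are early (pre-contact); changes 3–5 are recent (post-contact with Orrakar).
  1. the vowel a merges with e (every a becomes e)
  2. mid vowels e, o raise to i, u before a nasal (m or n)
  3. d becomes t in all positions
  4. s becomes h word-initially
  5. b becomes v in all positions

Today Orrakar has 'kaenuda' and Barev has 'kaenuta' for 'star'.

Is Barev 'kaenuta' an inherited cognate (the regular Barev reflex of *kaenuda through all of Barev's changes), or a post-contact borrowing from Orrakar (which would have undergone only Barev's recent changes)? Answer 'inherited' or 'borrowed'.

If inherited, *kaenuda would pass through all of Barev's changes:
Barev: start from *kaenuda.
  rule 1 (vowel merger): kaenuda → keenude
  rule 2 (pre-nasal raising): keenude → keinude
  rule 3 (unconditioned shift): keinude → keinute
  rule 4: no change — keinute
  rule 5: no change — keinute
  ⇒ Barev keinute
If borrowed from Orrakar 'kaenuda' after the early changes, it would undergo only the recent ones:
  rule 3 (unconditioned shift): kaenuda → kaenuta
  rule 4 (debuccalisation): no change (kaenuta)
  rule 5 (unconditioned shift): no change (kaenuta)
  ⇒ as a loan: kaenuta
Barev 'kaenuta' matches the loan outcome 'kaenuta', not the inherited 'keinute' — it skipped the early Barev changes, so it was borrowed from Orrakar.

borrowed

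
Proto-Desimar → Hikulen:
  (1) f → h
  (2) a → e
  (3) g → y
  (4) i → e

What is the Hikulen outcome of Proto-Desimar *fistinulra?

Hikulen: *fistinulra > histinulra > histinulre > hestenulre  (by unconditioned shift, vowel merger, vowel merger)

hestenulre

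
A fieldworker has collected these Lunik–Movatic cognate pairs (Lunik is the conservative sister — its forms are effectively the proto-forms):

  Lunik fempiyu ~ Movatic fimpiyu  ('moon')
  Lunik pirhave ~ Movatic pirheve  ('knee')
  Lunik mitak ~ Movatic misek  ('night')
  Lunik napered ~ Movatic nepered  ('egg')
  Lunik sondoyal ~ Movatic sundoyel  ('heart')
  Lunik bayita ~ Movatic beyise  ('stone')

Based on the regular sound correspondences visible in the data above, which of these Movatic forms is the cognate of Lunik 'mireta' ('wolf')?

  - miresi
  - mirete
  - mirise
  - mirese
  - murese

mitak ~ misek, bayita ~ beyise — Lunik t corresponds to Movatic s between vowels (before a back vowel).
bayita ~ beyise — Lunik a corresponds to Movatic e word-finally.
Applying these to Lunik 'mireta':
  mireta → miresa   (t→s between vowels (before a back vowel))
  miresa → mirese   (a→e word-finally)
So the Movatic cognate is 'mirese'.

mirese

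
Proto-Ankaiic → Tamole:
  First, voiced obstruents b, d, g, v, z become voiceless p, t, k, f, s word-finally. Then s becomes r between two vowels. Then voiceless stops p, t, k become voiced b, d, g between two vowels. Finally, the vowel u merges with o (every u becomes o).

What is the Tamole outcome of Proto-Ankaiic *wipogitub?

wibogidop

Tamole: start from *wipogitub.
  rule 1 (final devoicing): wipogitub → wipogitup
  rule 2: no change — wipogitup
  rule 3 (intervocalic voicing): wipogitup → wibogidup
  rule 4 (vowel merger): wibogidup → wibogidop
  ⇒ Tamole wibogidop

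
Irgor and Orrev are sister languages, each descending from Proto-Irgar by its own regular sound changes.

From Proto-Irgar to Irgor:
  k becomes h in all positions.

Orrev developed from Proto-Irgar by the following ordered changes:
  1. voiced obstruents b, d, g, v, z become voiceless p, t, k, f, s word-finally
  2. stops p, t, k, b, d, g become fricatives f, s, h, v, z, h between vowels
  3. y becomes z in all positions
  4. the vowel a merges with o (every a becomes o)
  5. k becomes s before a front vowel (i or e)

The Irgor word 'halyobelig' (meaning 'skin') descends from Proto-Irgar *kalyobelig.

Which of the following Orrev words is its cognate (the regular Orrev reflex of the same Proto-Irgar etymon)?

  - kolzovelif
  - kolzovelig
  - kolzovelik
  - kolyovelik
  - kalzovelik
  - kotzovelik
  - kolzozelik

kolzovelik

Orrev: start from *kalyobelig.
  rule 1 (final devoicing): kalyobelig → kalyobelik
  rule 2 (intervocalic lenition): kalyobelik → kalyovelik
  rule 3 (unconditioned shift): kalyovelik → kalzovelik
  rule 4 (vowel merger): kalzovelik → kolzovelik
  rule 5: no change — kolzovelik
  ⇒ Orrev kolzovelik
Only 'kolzovelik' matches the regular Orrev development of *kalyobelig.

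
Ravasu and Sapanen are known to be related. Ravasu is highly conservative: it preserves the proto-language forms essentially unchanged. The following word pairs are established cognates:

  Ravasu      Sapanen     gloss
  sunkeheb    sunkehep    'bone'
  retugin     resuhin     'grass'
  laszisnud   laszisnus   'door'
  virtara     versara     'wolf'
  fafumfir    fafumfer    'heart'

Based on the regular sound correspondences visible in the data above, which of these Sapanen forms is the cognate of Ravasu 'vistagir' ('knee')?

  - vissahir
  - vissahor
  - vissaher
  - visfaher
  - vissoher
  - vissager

vissaher

virtara ~ versara — Ravasu t corresponds to Sapanen s after a consonant, before a back vowel.
retugin ~ resuhin — Ravasu g corresponds to Sapanen h between vowels (before a front vowel).
virtara ~ versara, fafumfir ~ fafumfer — Ravasu i corresponds to Sapanen e after a consonant, before r.
Applying these to Ravasu 'vistagir':
  vistagir → vissagir   (t→s after a consonant, before a back vowel)
  vissagir → vissahir   (g→h between vowels (before a front vowel))
  vissahir → vissaher   (i→e after a consonant, before r)
So the Sapanen cognate is 'vissaher'.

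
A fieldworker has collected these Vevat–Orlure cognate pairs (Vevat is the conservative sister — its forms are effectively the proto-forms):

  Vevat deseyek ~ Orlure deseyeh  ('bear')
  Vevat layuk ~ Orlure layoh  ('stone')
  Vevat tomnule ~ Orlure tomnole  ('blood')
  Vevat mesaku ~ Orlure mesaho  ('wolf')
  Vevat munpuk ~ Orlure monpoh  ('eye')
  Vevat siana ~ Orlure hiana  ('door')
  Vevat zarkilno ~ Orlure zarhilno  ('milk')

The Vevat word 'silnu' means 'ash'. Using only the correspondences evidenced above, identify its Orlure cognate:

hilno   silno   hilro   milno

hilno

siana ~ hiana — Vevat s corresponds to Orlure h word-initially before a front vowel.
mesaku ~ mesaho — Vevat u corresponds to Orlure o word-finally.
Applying these to Vevat 'silnu':
  silnu → hilnu   (s→h word-initially before a front vowel)
  hilnu → hilno   (u→o word-finally)
So the Orlure cognate is 'hilno'.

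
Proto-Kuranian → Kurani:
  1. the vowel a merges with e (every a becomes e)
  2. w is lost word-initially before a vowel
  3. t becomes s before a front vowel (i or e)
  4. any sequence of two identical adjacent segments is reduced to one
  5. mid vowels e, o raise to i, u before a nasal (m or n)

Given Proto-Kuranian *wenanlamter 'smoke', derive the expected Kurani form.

ininlimser

Kurani: *wenanlamter
  wenanlamter → wenenlemter   [vowel merger]
  wenenlemter → enenlemter   [glide loss]
  enenlemter → enenlemser   [palatalisation]
  enenlemser (rule 4 does not apply)
  enenlemser → ininlimser   [pre-nasal raising]
  giving Kurani ininlimser.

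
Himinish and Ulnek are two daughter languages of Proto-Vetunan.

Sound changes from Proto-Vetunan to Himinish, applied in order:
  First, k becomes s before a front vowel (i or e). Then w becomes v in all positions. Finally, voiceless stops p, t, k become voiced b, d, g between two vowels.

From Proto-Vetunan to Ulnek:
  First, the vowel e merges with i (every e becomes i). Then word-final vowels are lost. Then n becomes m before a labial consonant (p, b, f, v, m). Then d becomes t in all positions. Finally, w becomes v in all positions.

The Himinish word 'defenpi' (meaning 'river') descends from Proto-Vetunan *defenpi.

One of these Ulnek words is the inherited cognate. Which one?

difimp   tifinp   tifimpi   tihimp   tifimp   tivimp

Ulnek: start from *defenpi.
  rule 1 (vowel merger): defenpi → difinpi
  rule 2 (apocope): difinpi → difinp
  rule 3 (nasal place assimilation): difinp → difimp
  rule 4 (unconditioned shift): difimp → tifimp
  rule 5: no change — tifimp
  ⇒ Ulnek tifimp
The other candidates each miss or misapply at least one Ulnek change.

tifimp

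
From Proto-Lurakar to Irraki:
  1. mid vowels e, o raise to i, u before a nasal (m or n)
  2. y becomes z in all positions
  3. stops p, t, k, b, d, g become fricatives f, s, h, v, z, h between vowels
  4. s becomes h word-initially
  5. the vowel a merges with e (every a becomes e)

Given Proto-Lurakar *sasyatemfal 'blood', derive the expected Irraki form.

Irraki: *sasyatemfal > sasyatimfal > saszatimfal > saszasimfal > haszasimfal > heszesimfel  (by pre-nasal raising, unconditioned shift, intervocalic lenition, debuccalisation, vowel merger)

heszesimfel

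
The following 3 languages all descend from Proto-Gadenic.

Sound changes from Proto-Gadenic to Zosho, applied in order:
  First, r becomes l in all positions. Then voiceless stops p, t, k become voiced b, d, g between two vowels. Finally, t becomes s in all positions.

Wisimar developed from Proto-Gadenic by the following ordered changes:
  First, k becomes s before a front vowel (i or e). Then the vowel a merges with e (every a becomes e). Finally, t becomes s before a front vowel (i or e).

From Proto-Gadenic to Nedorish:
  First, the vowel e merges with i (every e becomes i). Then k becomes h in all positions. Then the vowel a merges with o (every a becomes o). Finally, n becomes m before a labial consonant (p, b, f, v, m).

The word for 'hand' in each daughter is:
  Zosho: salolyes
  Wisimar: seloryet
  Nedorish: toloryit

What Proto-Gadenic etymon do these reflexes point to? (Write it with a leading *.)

Position 7: Zosho has e, Wisimar has e, Nedorish has i. Zosho preserves e here (none of its changes turn any other segment into e), so the proto-segment is *e.
Position 5: Zosho has l, Wisimar has r, Nedorish has r. Wisimar preserves r here (none of its changes turn any other segment into r), so the proto-segment is *r.
Continuing position by position gives *taloryet; check it forward:
Zosho: *taloryet > talolyet > salolyes  (by unconditioned shift, unconditioned shift)
Wisimar: *taloryet > teloryet > seloryet  (by vowel merger, palatalisation)
Nedorish: *taloryet
  taloryet → taloryit   [vowel merger]
  taloryit (rule 2 does not apply)
  taloryit → toloryit   [vowel merger]
  toloryit (rule 4 does not apply)
  giving Nedorish toloryit.
*taloryet is the unique common source.

*taloryet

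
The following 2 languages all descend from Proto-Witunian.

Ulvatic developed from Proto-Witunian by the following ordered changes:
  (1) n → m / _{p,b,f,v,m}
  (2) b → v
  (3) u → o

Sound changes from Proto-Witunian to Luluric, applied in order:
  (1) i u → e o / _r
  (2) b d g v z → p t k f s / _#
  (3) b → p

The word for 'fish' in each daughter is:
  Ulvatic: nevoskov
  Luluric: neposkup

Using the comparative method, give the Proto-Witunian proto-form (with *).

*neboskub

Position 7: Ulvatic has o, Luluric has u. Luluric preserves u here (none of its changes turn any other segment into u), so the proto-segment is *u.
Position 8: Ulvatic has v, Luluric has p. Taking the neighbouring segments as reconstructed: Ulvatic v could go back to *b or *v; Luluric p could go back to *p or *b — the one source consistent with every daughter is *b.
Position 3: Ulvatic has v, Luluric has p. Taking the neighbouring segments as reconstructed: Ulvatic v could go back to *b or *v; Luluric p could go back to *p or *b — the one source consistent with every daughter is *b.
Continuing position by position gives *neboskub; check it forward:
Ulvatic: *neboskub
  neboskub (rule 1 does not apply)
  neboskub → nevoskuv   [unconditioned shift]
  nevoskuv → nevoskov   [vowel merger]
  giving Ulvatic nevoskov.
Luluric: *neboskub
  neboskub (rule 1 does not apply)
  neboskub → neboskup   [final devoicing]
  neboskup → neposkup   [unconditioned shift]
  giving Luluric neposkup.
*neboskub is the unique common source.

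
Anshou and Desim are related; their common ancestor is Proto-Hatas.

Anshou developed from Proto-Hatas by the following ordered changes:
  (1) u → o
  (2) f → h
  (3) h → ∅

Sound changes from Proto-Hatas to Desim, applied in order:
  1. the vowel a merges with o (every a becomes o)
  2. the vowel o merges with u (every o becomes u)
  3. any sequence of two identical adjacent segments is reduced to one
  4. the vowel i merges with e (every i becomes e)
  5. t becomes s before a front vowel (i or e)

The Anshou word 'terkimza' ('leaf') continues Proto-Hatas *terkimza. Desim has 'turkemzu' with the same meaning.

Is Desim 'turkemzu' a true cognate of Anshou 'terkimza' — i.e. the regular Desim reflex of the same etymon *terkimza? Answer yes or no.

Derive the expected Desim reflex of *terkimza:
Desim: *terkimza
  terkimza → terkimzo   [vowel merger]
  terkimzo → terkimzu   [vowel merger]
  terkimzu (rule 3 does not apply)
  terkimzu → terkemzu   [vowel merger]
  terkemzu → serkemzu   [palatalisation]
  giving Desim serkemzu.
The regular Desim reflex would be 'serkemzu', but the attested form is 'turkemzu'. The correspondence is irregular, so they are not cognates (the Desim form has a different source).

no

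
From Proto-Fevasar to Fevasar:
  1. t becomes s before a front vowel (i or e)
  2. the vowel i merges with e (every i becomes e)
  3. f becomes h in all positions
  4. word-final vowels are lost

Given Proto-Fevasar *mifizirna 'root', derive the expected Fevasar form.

Fevasar: *mifizirna
  mifizirna (rule 1 does not apply)
  mifizirna → mefezerna   [vowel merger]
  mefezerna → mehezerna   [unconditioned shift]
  mehezerna → mehezern   [apocope]
  giving Fevasar mehezern.

mehezern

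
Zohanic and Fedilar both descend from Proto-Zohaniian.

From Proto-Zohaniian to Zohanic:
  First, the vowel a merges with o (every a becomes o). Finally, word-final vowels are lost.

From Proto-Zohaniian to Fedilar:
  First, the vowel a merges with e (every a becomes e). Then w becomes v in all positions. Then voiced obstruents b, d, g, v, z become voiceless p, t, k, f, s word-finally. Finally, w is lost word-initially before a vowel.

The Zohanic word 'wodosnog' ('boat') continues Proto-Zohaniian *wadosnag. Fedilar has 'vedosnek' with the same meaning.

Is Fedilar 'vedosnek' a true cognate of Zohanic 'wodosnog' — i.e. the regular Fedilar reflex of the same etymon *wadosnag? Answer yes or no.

yes

Derive the expected Fedilar reflex of *wadosnag:
Fedilar: *wadosnag > wedosneg > vedosneg > vedosnek  (by vowel merger, unconditioned shift, final devoicing)
Fedilar 'vedosnek' matches the regular reflex exactly, so the pair is cognate.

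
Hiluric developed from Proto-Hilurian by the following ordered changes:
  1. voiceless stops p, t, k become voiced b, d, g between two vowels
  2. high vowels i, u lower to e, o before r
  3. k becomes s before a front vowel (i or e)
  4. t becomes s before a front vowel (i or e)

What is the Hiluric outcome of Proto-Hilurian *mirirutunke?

mererudunse

Hiluric: start from *mirirutunke.
  rule 1 (intervocalic voicing): mirirutunke → mirirudunke
  rule 2 (pre-rhotic lowering): mirirudunke → mererudunke
  rule 3 (palatalisation): mererudunke → mererudunse
  rule 4: no change — mererudunse
  ⇒ Hiluric mererudunse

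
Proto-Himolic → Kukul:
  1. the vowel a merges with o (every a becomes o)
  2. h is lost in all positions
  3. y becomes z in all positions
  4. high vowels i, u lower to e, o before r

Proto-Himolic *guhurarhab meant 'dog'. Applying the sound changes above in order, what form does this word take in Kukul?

Kukul: *guhurarhab
  guhurarhab → guhurorhob   [vowel merger]
  guhurorhob → guurorob   [h-loss]
  guurorob (rule 3 does not apply)
  guurorob → guororob   [pre-rhotic lowering]
  giving Kukul guororob.

guororob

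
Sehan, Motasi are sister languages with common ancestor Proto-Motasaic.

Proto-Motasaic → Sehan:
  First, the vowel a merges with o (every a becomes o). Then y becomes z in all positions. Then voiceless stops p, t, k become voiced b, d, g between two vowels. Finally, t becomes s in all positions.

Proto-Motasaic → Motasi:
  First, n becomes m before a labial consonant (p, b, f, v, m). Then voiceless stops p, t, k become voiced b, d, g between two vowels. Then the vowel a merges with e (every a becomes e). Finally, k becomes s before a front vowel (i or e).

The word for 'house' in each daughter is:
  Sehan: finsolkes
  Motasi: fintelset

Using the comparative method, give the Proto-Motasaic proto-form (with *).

*fintalket

Position 5: Sehan has o, Motasi has e. Taking the neighbouring segments as reconstructed: Sehan o could go back to *a or *o; Motasi e could go back to *a or *e — the one source consistent with every daughter is *a.
Position 7: Sehan has k, Motasi has s. Sehan preserves k here (none of its changes turn any other segment into k), so the proto-segment is *k.
This points to *fintalket. Verify forward in each daughter:
Sehan: *fintalket
  fintalket → fintolket   [vowel merger]
  fintolket (rule 2 does not apply)
  fintolket (rule 3 does not apply)
  fintolket → finsolkes   [unconditioned shift]
  giving Sehan finsolkes.
Motasi: *fintalket
  fintalket (rule 1 does not apply)
  fintalket (rule 2 does not apply)
  fintalket → fintelket   [vowel merger]
  fintelket → fintelset   [palatalisation]
  giving Motasi fintelset.
Only *fintalket yields all of Sehan finsolkes, Motasi fintelset.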